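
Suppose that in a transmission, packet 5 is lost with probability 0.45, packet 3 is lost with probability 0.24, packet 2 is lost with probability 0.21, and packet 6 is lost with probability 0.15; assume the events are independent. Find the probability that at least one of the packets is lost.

0.719313

P(none) = (1 − 0.45) × (1 − 0.24) × (1 − 0.21) × (1 − 0.15) = 0.55 × 0.76 × 0.79 × 0.85 = 0.280687
P(at least one) = 1 − 0.280687 = 0.719313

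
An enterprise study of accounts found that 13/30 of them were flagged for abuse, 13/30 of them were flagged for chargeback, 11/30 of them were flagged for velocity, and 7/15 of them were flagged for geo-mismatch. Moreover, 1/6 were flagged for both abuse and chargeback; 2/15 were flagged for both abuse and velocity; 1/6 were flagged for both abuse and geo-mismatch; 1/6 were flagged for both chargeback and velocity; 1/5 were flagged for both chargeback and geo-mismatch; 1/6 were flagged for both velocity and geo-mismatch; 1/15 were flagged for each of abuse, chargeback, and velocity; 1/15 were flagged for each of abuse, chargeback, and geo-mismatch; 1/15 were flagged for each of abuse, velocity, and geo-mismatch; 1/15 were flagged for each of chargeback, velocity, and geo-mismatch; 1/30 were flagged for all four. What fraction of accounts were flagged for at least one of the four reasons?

14/15

Apply inclusion-exclusion:
P(≥1) = 13/30 + 13/30 + 11/30 + 7/15 − 1/6 − 2/15 − 1/6 − 1/6 − 1/5 − 1/6 + 1/15 + 1/15 + 1/15 + 1/15 − 1/30 = 14/15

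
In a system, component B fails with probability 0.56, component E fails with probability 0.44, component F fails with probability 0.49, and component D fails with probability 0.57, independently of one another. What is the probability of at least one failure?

0.94596448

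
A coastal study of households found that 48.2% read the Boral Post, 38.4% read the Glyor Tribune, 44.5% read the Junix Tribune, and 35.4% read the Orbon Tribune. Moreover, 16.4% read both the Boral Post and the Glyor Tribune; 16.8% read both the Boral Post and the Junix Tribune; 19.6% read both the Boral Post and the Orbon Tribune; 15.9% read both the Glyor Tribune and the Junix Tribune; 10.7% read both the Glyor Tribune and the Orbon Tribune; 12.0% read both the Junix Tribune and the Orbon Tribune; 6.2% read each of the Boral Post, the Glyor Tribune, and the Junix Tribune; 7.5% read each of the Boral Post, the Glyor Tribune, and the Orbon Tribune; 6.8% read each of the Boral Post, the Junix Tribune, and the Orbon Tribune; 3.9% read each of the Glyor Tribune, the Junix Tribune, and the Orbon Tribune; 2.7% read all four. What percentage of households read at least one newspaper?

96.8%

P(at least one) = 48.2 + 38.4 + 44.5 + 35.4 − 16.4 − 16.8 − 19.6 − 15.9 − 10.7 − 12.0 + 6.2 + 7.5 + 6.8 + 3.9 − 2.7 = 96.8%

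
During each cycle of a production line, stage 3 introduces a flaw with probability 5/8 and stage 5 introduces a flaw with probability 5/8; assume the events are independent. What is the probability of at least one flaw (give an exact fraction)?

55/64

P(none) = (1 − 5/8) × (1 − 5/8) = 3/8 × 3/8 = 9/64
P(at least one) = 1 − 9/64 = 55/64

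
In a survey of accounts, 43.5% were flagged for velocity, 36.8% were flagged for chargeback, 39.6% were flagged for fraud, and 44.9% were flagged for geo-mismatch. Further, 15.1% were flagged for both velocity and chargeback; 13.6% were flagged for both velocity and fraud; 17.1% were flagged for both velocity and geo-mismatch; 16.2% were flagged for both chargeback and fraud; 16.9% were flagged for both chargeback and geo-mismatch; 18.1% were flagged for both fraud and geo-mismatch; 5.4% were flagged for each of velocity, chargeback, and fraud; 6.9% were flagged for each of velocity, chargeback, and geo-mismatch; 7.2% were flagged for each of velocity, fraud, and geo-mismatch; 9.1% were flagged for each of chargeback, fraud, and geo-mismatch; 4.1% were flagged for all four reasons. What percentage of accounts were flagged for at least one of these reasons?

92.3%

Using inclusion–exclusion:
P(≥1) = 43.5 + 36.8 + 39.6 + 44.9 − 15.1 − 13.6 − 17.1 − 16.2 − 16.9 − 18.1 + 5.4 + 6.9 + 7.2 + 9.1 − 4.1 = 92.3%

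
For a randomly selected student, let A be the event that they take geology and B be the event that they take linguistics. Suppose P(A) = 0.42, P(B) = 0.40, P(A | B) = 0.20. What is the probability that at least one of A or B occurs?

0.74

P(A ∩ B) = P(B)·P(A|B) = 0.40 × 0.20 = 0.08
Inclusion–exclusion gives
P(A ∪ B) = 0.42 + 0.40 − 0.08 = 0.74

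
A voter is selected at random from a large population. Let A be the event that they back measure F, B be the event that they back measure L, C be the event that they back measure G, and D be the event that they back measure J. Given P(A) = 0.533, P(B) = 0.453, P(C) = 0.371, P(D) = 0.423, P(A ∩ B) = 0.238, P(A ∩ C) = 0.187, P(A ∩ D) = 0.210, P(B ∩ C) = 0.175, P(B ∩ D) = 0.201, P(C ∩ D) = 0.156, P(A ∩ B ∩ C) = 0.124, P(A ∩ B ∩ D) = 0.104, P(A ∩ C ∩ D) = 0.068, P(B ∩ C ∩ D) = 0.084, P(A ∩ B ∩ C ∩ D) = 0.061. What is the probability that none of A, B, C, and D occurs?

0.068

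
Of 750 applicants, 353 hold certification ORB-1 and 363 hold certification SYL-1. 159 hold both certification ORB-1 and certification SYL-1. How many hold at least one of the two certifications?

557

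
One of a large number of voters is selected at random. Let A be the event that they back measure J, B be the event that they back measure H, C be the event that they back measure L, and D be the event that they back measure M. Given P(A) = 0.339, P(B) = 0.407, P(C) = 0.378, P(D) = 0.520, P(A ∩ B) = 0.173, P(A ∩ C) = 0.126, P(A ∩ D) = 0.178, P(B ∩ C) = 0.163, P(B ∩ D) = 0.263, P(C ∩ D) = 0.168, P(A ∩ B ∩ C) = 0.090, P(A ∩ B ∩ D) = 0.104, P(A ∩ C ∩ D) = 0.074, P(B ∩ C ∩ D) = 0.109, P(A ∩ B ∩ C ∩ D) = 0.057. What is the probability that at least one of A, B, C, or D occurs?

P(A ∪ B ∪ C ∪ D) = 0.339 + 0.407 + 0.378 + 0.520 − 0.173 − 0.126 − 0.178 − 0.163 − 0.263 − 0.168 + 0.090 + 0.104 + 0.074 + 0.109 − 0.057 = 0.893

0.893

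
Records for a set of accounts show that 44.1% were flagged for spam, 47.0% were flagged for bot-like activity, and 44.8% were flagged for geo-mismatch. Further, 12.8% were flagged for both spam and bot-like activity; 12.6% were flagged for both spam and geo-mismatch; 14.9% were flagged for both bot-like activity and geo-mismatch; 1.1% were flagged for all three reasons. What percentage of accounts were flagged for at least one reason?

P(union) = 44.1 + 47.0 + 44.8 − 12.8 − 12.6 − 14.9 + 1.1 = 96.7%

96.7%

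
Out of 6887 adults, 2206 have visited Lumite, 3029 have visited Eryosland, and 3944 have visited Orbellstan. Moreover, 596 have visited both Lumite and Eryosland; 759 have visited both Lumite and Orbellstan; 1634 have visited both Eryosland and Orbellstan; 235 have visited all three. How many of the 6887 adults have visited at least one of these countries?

6425

By inclusion-exclusion,
|at least one| = 2206 + 3029 + 3944 − 596 − 759 − 1634 + 235 = 6425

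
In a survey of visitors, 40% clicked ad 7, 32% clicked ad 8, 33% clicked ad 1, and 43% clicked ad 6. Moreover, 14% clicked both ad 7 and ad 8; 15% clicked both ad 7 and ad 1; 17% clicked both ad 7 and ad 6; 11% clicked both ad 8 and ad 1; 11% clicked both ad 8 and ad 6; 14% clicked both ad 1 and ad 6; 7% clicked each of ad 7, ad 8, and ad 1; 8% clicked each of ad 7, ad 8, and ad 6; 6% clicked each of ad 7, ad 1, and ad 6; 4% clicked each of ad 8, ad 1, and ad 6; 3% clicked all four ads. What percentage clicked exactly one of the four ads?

P(exactly one) = 40 + 32 + 33 + 43 − 2·14 − 2·15 − 2·17 − 2·11 − 2·11 − 2·14 + 3·7 + 3·8 + 3·6 + 3·4 − 4·3 = 47%

47%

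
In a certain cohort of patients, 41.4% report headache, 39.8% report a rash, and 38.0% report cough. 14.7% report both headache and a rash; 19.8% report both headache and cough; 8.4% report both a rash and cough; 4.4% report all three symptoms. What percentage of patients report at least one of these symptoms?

80.7%

Using inclusion–exclusion:
P(at least one) = 41.4 + 39.8 + 38.0 − 14.7 − 19.8 − 8.4 + 4.4 = 80.7%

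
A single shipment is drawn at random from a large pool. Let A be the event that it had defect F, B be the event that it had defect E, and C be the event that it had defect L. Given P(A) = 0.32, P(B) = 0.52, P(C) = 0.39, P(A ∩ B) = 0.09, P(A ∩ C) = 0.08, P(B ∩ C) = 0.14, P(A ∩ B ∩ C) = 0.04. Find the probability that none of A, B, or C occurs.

0.04

Apply inclusion-exclusion:
P(A ∪ B ∪ C) = 0.32 + 0.52 + 0.39 − 0.09 − 0.08 − 0.14 + 0.04 = 0.96
P(none) = 1 − 0.96 = 0.04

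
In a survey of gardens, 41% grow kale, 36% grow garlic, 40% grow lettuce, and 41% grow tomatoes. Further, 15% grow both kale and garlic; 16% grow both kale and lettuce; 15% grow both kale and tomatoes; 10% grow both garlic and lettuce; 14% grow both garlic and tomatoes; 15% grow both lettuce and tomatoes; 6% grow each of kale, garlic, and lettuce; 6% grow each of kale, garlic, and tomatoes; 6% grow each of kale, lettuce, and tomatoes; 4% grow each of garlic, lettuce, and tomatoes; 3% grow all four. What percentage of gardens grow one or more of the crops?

92%

Apply inclusion-exclusion:
P(≥1) = 41 + 36 + 40 + 41 − 15 − 16 − 15 − 10 − 14 − 15 + 6 + 6 + 6 + 4 − 3 = 92%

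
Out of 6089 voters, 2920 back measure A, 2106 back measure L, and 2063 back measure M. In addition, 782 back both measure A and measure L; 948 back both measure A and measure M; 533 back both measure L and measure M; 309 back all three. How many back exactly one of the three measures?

3490

|exactly one| = 2920 + 2106 + 2063 − 2·782 − 2·948 − 2·533 + 3·309 = 3490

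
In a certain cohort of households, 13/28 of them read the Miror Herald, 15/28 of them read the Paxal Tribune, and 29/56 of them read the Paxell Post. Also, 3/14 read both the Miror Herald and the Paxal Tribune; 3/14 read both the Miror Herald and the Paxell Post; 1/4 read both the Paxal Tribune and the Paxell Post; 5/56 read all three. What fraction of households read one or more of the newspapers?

Using inclusion–exclusion:
P(≥1) = 13/28 + 15/28 + 29/56 − 3/14 − 3/14 − 1/4 + 5/56 = 13/14

13/14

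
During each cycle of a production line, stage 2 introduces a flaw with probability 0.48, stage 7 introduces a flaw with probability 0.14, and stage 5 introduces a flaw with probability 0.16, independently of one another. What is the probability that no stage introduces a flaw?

P(none) = (1 − 0.48) × (1 − 0.14) × (1 − 0.16) = 0.52 × 0.86 × 0.84 = 0.375648

0.375648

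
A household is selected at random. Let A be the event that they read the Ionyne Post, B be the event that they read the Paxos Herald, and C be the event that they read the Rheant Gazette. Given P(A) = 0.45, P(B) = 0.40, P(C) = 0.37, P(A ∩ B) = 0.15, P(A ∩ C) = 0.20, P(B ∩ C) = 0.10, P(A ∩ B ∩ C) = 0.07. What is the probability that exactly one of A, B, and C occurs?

0.53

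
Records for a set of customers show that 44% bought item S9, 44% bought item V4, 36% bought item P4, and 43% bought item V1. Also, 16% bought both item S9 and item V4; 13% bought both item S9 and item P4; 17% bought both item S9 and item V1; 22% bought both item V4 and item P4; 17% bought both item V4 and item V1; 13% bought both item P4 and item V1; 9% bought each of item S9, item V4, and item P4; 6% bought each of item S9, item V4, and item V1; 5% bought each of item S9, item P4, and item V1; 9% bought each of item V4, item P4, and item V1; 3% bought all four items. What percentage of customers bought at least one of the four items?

95%

P(union) = 44 + 44 + 36 + 43 − 16 − 13 − 17 − 22 − 17 − 13 + 9 + 6 + 5 + 9 − 3 = 95%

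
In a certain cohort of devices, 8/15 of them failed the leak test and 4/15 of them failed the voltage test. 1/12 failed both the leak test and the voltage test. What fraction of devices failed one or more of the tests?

P(union) = 8/15 + 4/15 − 1/12 = 43/60

43/60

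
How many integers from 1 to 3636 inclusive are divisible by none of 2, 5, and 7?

By inclusion–exclusion:
⌊3636/2⌋ + ⌊3636/5⌋ + ⌊3636/7⌋ − ⌊3636/10⌋ − ⌊3636/14⌋ − ⌊3636/35⌋ + ⌊3636/70⌋ = 1818 + 727 + 519 − 363 − 259 − 103 + 51 = 2390
3636 − 2390 = 1246

1246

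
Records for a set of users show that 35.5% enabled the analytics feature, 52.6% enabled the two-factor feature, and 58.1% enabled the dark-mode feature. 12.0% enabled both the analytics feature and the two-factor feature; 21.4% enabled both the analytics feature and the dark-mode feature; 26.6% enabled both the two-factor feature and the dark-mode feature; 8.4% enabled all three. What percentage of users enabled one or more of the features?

94.6%

P(union) = 35.5 + 52.6 + 58.1 − 12.0 − 21.4 − 26.6 + 8.4 = 94.6%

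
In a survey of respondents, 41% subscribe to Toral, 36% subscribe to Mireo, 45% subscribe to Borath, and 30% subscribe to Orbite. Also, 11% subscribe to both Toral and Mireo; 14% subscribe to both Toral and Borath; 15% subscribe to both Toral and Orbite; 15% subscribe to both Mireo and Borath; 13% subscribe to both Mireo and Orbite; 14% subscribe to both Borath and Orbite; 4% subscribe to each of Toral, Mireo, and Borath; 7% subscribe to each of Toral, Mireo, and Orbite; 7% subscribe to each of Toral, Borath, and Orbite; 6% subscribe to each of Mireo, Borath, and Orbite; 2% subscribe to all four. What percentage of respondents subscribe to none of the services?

By inclusion-exclusion,
P(at least one) = 41 + 36 + 45 + 30 − 11 − 14 − 15 − 15 − 13 − 14 + 4 + 7 + 7 + 6 − 2 = 92%
P(none) = 100% − 92% = 8%

8%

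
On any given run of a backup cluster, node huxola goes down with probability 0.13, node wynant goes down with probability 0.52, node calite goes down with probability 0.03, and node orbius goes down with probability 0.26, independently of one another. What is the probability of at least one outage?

P(none) = (1 − 0.13) × (1 − 0.52) × (1 − 0.03) × (1 − 0.26) = 0.87 × 0.48 × 0.97 × 0.74 = 0.29975328
P(at least one) = 1 − 0.29975328 = 0.70024672

0.70024672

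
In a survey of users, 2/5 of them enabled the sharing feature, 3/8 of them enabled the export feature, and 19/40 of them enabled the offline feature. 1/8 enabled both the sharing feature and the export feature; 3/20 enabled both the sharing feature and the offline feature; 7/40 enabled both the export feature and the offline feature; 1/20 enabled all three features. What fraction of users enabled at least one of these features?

P(≥1) = 2/5 + 3/8 + 19/40 − 1/8 − 3/20 − 7/40 + 1/20 = 17/20

17/20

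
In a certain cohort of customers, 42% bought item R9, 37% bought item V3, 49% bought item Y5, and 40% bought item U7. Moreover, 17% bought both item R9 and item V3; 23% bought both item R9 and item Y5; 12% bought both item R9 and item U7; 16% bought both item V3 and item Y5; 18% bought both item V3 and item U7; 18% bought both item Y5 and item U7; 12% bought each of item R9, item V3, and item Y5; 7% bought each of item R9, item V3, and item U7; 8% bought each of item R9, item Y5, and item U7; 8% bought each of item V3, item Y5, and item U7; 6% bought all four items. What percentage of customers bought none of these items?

7%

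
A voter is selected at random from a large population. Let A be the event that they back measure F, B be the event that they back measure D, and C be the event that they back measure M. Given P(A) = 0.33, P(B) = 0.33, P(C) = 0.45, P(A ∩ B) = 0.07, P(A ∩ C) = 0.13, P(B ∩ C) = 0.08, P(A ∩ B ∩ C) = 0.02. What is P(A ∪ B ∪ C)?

0.85

Inclusion–exclusion gives
P(A ∪ B ∪ C) = 0.33 + 0.33 + 0.45 − 0.07 − 0.13 − 0.08 + 0.02 = 0.85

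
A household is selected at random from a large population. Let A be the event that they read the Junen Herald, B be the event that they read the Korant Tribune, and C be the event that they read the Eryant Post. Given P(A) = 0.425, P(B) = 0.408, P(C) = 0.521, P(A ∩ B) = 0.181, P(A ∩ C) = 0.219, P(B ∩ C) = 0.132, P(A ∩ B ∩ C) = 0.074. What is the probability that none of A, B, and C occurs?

0.104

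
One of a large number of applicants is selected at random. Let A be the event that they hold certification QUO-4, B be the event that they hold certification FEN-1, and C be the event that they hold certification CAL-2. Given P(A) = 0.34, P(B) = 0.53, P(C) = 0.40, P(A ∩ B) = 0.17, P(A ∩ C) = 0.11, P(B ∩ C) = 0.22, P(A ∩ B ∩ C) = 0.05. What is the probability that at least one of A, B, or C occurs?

0.82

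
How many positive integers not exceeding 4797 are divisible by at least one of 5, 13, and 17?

1464

959 + 369 + 282 − 73 − 56 − 21 + 4 = 1464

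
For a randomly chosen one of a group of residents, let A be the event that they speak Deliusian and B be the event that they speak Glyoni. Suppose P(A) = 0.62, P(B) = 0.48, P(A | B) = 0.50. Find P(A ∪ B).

0.86

P(A ∩ B) = P(B)·P(A|B) = 0.48 × 0.50 = 0.24
Using inclusion–exclusion:
P(A ∪ B) = 0.62 + 0.48 − 0.24 = 0.86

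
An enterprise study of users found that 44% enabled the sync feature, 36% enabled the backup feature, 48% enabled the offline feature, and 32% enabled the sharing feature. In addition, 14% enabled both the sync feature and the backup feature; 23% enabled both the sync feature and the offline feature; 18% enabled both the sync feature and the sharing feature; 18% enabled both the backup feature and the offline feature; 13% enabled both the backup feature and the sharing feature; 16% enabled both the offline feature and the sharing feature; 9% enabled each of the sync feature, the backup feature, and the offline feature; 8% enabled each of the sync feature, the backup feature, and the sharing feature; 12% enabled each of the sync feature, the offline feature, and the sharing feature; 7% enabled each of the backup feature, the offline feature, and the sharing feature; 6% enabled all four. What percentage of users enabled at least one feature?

88%

By inclusion-exclusion,
P(at least one) = 44 + 36 + 48 + 32 − 14 − 23 − 18 − 18 − 13 − 16 + 9 + 8 + 12 + 7 − 6 = 88%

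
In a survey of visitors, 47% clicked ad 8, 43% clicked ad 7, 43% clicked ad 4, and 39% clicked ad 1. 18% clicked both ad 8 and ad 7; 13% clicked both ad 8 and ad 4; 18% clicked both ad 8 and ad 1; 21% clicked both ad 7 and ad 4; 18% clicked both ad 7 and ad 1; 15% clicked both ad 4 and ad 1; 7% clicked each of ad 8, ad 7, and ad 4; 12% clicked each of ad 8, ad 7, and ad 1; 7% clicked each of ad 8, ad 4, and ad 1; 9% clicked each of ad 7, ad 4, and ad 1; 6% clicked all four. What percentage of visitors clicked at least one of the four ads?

Inclusion–exclusion gives
P(union) = 47 + 43 + 43 + 39 − 18 − 13 − 18 − 21 − 18 − 15 + 7 + 12 + 7 + 9 − 6 = 98%

98%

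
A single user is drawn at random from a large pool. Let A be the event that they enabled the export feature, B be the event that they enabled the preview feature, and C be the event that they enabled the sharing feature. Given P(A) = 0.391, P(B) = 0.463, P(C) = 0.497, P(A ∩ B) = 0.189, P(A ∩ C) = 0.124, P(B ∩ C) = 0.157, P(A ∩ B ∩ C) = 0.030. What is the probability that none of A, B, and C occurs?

0.089

P(A ∪ B ∪ C) = 0.391 + 0.463 + 0.497 − 0.189 − 0.124 − 0.157 + 0.030 = 0.911
P(none) = 1 − 0.911 = 0.089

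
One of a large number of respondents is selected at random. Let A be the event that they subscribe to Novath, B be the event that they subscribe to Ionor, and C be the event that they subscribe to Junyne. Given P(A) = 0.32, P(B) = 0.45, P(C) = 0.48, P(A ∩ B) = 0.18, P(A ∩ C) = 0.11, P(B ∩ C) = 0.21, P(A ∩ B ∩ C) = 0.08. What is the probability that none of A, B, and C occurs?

Using inclusion–exclusion:
P(A ∪ B ∪ C) = 0.32 + 0.45 + 0.48 − 0.18 − 0.11 − 0.21 + 0.08 = 0.83
P(none) = 1 − 0.83 = 0.17

0.17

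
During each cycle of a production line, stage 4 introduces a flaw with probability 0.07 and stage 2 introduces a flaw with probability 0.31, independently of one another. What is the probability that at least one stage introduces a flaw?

Independence gives P(none) = ∏(1 − pᵢ).
P(none) = (1 − 0.07) × (1 − 0.31) = 0.93 × 0.69 = 0.6417
P(at least one) = 1 − 0.6417 = 0.3583

0.3583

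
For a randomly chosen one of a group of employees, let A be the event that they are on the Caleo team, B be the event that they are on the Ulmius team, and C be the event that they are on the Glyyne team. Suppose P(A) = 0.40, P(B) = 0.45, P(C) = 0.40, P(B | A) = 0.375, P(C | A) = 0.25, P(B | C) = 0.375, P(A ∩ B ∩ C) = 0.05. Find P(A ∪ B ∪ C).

P(A ∩ B) = P(A)·P(B|A) = 0.40 × 0.375 = 0.15
P(A ∩ C) = P(A)·P(C|A) = 0.40 × 0.25 = 0.10
P(B ∩ C) = P(C)·P(B|C) = 0.40 × 0.375 = 0.15
By inclusion–exclusion:
P(A ∪ B ∪ C) = 0.40 + 0.45 + 0.40 − 0.15 − 0.10 − 0.15 + 0.05 = 0.90

0.90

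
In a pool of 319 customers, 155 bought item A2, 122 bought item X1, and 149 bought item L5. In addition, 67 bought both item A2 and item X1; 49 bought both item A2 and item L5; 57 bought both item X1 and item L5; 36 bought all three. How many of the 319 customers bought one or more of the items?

Apply inclusion-exclusion:
|union| = 155 + 122 + 149 − 67 − 49 − 57 + 36 = 289

289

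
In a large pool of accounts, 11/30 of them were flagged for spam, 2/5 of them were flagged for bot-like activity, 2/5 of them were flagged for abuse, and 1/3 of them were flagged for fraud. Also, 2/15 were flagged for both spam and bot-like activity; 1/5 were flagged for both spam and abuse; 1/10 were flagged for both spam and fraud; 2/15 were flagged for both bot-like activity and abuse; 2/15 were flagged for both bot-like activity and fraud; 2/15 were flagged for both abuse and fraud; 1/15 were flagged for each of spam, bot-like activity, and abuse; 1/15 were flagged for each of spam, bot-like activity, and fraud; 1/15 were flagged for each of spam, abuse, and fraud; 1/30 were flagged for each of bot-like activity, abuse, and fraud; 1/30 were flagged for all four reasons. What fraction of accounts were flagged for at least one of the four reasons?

13/15

P(≥1) = 11/30 + 2/5 + 2/5 + 1/3 − 2/15 − 1/5 − 1/10 − 2/15 − 2/15 − 2/15 + 1/15 + 1/15 + 1/15 + 1/30 − 1/30 = 13/15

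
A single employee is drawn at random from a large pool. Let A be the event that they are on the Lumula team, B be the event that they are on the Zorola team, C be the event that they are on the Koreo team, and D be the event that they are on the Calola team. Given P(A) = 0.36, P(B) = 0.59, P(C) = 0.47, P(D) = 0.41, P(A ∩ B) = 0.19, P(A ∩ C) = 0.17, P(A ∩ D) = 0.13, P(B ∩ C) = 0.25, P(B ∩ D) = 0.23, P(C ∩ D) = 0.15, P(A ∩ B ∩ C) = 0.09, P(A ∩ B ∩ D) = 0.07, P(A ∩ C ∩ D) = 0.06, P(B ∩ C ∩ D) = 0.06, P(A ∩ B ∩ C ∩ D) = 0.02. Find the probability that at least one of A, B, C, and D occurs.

0.97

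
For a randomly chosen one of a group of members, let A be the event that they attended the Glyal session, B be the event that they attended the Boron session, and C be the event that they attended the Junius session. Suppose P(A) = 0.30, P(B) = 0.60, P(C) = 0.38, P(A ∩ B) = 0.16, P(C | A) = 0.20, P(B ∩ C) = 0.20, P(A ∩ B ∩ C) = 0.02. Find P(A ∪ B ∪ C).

0.88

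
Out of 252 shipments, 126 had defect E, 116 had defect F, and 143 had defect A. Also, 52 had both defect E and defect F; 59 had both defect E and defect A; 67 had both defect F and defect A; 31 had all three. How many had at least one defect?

238

Inclusion–exclusion gives
N(≥1) = 126 + 116 + 143 − 52 − 59 − 67 + 31 = 238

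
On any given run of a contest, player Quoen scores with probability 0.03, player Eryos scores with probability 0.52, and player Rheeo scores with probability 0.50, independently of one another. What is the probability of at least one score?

0.7672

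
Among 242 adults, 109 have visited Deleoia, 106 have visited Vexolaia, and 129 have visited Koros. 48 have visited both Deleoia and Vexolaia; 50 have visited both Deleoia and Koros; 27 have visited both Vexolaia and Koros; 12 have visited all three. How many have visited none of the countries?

N(≥1) = 109 + 106 + 129 − 48 − 50 − 27 + 12 = 231
None: 242 − 231 = 11

11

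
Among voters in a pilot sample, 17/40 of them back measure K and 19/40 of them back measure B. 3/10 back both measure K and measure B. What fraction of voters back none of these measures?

2/5

Inclusion–exclusion gives
P(≥1) = 17/40 + 19/40 − 3/10 = 3/5
P(none) = 1 − 3/5 = 2/5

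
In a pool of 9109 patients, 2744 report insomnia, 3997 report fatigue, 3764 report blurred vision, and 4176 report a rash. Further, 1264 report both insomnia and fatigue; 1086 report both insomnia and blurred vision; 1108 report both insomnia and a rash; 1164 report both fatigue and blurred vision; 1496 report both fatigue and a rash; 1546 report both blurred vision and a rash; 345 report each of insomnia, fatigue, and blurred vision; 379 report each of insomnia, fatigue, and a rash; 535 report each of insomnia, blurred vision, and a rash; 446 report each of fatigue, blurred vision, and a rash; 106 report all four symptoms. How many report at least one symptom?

8616

Using inclusion–exclusion:
|at least one| = 2744 + 3997 + 3764 + 4176 − 1264 − 1086 − 1108 − 1164 − 1496 − 1546 + 345 + 379 + 535 + 446 − 106 = 8616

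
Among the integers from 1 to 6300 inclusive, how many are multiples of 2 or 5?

⌊6300/2⌋ + ⌊6300/5⌋ − ⌊6300/10⌋ = 3150 + 1260 − 630 = 3780

3780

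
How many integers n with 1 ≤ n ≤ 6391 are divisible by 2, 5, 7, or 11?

Apply inclusion-exclusion:
3195 + 1278 + 913 + 581 − 639 − 456 − 290 − 182 − 116 − 83 + 91 + 58 + 41 + 16 − 8 = 4399

4399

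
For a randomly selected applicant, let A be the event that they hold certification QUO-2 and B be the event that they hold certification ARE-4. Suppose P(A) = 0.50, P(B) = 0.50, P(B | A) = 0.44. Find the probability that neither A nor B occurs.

0.22

P(A ∩ B) = P(A)·P(B|A) = 0.50 × 0.44 = 0.22
Using inclusion–exclusion:
P(A ∪ B) = 0.50 + 0.50 − 0.22 = 0.78
P(none) = 1 − 0.78 = 0.22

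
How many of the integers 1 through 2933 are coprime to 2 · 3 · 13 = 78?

floor(2933/2) + floor(2933/3) + floor(2933/13) − floor(2933/6) − floor(2933/26) − floor(2933/39) + floor(2933/78) = 1466 + 977 + 225 − 488 − 112 − 75 + 37 = 2030
2933 − 2030 = 903

903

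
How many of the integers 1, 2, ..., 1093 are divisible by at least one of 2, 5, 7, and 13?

546 + 218 + 156 + 84 − 109 − 78 − 42 − 31 − 16 − 12 + 15 + 8 + 6 + 2 − 1 = 746

746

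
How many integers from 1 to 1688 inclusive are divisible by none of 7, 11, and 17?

By inclusion–exclusion:
241 + 153 + 99 − 21 − 14 − 9 + 1 = 450
1688 − 450 = 1238

1238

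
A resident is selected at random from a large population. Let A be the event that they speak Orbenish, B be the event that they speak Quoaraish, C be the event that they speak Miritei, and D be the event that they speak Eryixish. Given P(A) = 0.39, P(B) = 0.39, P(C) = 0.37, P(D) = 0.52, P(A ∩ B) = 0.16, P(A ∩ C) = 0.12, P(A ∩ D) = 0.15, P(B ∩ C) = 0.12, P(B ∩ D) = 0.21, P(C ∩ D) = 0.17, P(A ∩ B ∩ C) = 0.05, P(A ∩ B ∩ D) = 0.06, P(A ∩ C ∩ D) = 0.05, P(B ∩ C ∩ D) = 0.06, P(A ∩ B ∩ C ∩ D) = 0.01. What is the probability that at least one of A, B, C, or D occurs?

P(A ∪ B ∪ C ∪ D) = 0.39 + 0.39 + 0.37 + 0.52 − 0.16 − 0.12 − 0.15 − 0.12 − 0.21 − 0.17 + 0.05 + 0.06 + 0.05 + 0.06 − 0.01 = 0.95

0.95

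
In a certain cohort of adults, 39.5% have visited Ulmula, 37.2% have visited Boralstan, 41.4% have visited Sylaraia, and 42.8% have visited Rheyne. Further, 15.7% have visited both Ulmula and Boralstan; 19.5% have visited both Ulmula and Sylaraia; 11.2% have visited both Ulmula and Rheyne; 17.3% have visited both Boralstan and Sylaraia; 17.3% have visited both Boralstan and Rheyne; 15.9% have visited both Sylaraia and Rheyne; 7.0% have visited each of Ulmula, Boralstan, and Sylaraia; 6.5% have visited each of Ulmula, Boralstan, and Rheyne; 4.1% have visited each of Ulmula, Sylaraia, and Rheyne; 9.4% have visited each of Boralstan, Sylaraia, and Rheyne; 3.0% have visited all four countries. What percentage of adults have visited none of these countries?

P(union) = 39.5 + 37.2 + 41.4 + 42.8 − 15.7 − 19.5 − 11.2 − 17.3 − 17.3 − 15.9 + 7.0 + 6.5 + 4.1 + 9.4 − 3.0 = 88.0%
P(none) = 100% − 88.0% = 12.0%

12.0%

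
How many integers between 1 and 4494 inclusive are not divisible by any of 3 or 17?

2820

By inclusion-exclusion,
⌊4494/3⌋ + ⌊4494/17⌋ − ⌊4494/51⌋ = 1498 + 264 − 88 = 1674
4494 − 1674 = 2820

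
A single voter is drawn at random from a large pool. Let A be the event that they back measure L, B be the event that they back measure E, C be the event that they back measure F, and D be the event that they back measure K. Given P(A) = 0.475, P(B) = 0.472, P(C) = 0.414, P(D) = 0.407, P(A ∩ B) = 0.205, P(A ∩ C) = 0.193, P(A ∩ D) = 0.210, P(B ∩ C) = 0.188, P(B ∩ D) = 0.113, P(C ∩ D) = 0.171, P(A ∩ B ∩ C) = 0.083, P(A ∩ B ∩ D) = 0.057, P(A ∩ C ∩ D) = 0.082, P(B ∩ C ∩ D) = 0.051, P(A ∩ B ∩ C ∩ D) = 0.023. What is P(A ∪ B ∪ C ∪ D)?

Inclusion–exclusion gives
P(A ∪ B ∪ C ∪ D) = 0.475 + 0.472 + 0.414 + 0.407 − 0.205 − 0.193 − 0.210 − 0.188 − 0.113 − 0.171 + 0.083 + 0.057 + 0.082 + 0.051 − 0.023 = 0.938

0.938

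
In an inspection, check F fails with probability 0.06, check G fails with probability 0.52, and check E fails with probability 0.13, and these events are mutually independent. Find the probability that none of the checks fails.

P(none) = (1 − 0.06) × (1 − 0.52) × (1 − 0.13) = 0.94 × 0.48 × 0.87 = 0.392544

0.392544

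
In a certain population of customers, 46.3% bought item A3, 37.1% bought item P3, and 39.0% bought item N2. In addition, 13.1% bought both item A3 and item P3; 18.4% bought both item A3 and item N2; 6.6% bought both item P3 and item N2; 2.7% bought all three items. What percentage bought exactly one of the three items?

54.3%

By inclusion–exclusion (exactly-one form):
P(exactly one) = 46.3 + 37.1 + 39.0 − 2·13.1 − 2·18.4 − 2·6.6 + 3·2.7 = 54.3%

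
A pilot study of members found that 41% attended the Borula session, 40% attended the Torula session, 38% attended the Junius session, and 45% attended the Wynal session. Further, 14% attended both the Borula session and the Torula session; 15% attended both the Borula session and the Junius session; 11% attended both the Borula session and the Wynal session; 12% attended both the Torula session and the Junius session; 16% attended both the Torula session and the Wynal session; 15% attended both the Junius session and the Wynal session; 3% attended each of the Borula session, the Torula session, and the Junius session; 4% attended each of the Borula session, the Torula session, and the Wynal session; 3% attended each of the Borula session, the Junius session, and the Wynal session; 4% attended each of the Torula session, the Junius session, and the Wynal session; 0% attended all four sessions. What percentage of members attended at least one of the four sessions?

By inclusion-exclusion,
P(≥1) = 41 + 40 + 38 + 45 − 14 − 15 − 11 − 12 − 16 − 15 + 3 + 4 + 3 + 4 − 0 = 95%

95%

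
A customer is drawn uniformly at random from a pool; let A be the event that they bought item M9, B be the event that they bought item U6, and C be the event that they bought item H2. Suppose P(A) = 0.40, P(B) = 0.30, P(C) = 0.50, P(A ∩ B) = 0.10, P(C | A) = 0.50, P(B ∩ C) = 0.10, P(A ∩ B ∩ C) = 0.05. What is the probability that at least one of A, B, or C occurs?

0.85

P(A ∩ C) = P(A)·P(C|A) = 0.40 × 0.50 = 0.20
Using inclusion–exclusion:
P(A ∪ B ∪ C) = 0.40 + 0.30 + 0.50 − 0.10 − 0.20 − 0.10 + 0.05 = 0.85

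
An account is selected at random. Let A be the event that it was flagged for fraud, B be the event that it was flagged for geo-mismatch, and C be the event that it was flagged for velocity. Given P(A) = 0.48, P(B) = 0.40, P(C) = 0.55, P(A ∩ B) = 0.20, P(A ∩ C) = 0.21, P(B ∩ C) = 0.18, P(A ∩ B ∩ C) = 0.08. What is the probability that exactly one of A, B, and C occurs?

0.49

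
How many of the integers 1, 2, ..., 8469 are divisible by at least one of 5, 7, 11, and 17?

3500

By inclusion–exclusion:
1693 + 1209 + 769 + 498 − 241 − 153 − 99 − 109 − 71 − 45 + 21 + 14 + 9 + 6 − 1 = 3500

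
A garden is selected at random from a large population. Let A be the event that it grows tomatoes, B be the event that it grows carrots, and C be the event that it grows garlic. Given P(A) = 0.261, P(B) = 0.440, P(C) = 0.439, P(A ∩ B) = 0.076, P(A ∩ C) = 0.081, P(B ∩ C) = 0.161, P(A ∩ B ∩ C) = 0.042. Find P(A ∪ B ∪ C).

0.864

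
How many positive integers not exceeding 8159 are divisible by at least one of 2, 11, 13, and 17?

⌊8159/2⌋ + ⌊8159/11⌋ + ⌊8159/13⌋ + ⌊8159/17⌋ − ⌊8159/22⌋ − ⌊8159/26⌋ − ⌊8159/34⌋ − ⌊8159/143⌋ − ⌊8159/187⌋ − ⌊8159/221⌋ + ⌊8159/286⌋ + ⌊8159/374⌋ + ⌊8159/442⌋ + ⌊8159/2431⌋ − ⌊8159/4862⌋ = 4079 + 741 + 627 + 479 − 370 − 313 − 239 − 57 − 43 − 36 + 28 + 21 + 18 + 3 − 1 = 4937

4937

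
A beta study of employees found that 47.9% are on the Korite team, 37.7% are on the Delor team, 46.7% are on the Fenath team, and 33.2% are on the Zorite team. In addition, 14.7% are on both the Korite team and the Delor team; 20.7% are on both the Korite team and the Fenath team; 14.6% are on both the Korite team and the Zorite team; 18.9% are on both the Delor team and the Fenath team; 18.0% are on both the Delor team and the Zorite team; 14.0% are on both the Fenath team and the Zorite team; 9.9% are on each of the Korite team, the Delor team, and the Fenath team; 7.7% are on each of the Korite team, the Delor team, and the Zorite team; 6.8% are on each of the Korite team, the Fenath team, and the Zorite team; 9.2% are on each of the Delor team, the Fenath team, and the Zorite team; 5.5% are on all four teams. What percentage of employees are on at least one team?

P(union) = 47.9 + 37.7 + 46.7 + 33.2 − 14.7 − 20.7 − 14.6 − 18.9 − 18.0 − 14.0 + 9.9 + 7.7 + 6.8 + 9.2 − 5.5 = 92.7%

92.7%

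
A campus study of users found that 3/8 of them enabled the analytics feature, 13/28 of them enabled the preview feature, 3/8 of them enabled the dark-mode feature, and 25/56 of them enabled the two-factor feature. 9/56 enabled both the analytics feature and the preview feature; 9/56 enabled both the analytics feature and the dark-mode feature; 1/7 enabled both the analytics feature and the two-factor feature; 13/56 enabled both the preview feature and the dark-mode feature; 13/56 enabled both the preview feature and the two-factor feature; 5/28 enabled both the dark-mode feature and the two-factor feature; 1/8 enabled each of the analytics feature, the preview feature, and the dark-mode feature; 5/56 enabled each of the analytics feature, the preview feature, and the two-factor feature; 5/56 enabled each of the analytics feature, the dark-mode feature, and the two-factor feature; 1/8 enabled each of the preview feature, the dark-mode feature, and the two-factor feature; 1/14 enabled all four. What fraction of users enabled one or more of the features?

Inclusion–exclusion gives
P(at least one) = 3/8 + 13/28 + 3/8 + 25/56 − 9/56 − 9/56 − 1/7 − 13/56 − 13/56 − 5/28 + 1/8 + 5/56 + 5/56 + 1/8 − 1/14 = 51/56

51/56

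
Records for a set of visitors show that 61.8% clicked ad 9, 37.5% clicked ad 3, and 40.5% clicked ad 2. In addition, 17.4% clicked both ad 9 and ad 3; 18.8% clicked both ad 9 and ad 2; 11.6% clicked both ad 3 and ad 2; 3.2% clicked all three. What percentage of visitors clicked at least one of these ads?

P(≥1) = 61.8 + 37.5 + 40.5 − 17.4 − 18.8 − 11.6 + 3.2 = 95.2%

95.2%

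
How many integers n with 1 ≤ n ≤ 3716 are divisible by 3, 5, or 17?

1851

Using inclusion–exclusion:
1238 + 743 + 218 − 247 − 72 − 43 + 14 = 1851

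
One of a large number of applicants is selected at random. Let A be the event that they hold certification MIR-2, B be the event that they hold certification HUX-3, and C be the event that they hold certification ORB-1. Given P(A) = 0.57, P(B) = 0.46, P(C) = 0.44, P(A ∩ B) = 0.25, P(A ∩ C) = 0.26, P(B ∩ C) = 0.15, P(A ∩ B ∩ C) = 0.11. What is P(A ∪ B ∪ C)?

Using inclusion–exclusion:
P(A ∪ B ∪ C) = 0.57 + 0.46 + 0.44 − 0.25 − 0.26 − 0.15 + 0.11 = 0.92

0.92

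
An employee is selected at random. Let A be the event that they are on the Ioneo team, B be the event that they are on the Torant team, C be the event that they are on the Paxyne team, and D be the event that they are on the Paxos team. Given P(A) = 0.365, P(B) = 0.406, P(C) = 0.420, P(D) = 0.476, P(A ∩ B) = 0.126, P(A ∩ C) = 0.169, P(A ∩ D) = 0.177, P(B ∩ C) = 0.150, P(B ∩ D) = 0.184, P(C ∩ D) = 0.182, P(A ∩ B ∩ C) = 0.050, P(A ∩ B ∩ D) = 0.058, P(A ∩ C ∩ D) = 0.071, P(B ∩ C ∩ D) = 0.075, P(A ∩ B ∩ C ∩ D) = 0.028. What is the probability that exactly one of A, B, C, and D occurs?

P(exactly one) = 0.365 + 0.406 + 0.420 + 0.476 − 2·0.126 − 2·0.169 − 2·0.177 − 2·0.150 − 2·0.184 − 2·0.182 + 3·0.050 + 3·0.058 + 3·0.071 + 3·0.075 − 4·0.028 = 0.341

0.341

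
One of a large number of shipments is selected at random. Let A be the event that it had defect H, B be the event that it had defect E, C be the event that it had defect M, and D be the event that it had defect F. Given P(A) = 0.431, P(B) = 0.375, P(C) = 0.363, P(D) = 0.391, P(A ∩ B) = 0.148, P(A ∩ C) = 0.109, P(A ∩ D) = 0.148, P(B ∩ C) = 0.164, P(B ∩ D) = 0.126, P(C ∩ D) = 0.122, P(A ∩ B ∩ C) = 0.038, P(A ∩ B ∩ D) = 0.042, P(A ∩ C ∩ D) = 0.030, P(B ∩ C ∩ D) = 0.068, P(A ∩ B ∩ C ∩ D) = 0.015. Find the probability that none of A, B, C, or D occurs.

P(A ∪ B ∪ C ∪ D) = 0.431 + 0.375 + 0.363 + 0.391 − 0.148 − 0.109 − 0.148 − 0.164 − 0.126 − 0.122 + 0.038 + 0.042 + 0.030 + 0.068 − 0.015 = 0.906
P(none) = 1 − 0.906 = 0.094

0.094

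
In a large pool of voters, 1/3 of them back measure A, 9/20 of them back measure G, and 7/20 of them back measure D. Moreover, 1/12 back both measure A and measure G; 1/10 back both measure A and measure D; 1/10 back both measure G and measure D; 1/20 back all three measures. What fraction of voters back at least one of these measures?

P(union) = 1/3 + 9/20 + 7/20 − 1/12 − 1/10 − 1/10 + 1/20 = 9/10

9/10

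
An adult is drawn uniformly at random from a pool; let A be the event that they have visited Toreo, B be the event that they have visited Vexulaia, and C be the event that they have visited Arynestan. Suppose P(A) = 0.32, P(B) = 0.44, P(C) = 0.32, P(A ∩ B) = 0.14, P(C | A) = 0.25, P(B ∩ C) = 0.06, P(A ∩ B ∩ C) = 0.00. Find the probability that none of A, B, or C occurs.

0.20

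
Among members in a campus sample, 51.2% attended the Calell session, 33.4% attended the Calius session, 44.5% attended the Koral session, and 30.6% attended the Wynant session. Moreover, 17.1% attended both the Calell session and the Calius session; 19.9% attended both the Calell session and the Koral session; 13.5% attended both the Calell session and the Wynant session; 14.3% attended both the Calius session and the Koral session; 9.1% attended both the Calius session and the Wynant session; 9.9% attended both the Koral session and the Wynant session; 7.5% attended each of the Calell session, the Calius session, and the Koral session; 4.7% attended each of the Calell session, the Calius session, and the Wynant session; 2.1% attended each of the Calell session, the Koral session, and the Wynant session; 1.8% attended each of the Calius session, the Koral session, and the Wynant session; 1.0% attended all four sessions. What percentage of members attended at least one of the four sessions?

P(union) = 51.2 + 33.4 + 44.5 + 30.6 − 17.1 − 19.9 − 13.5 − 14.3 − 9.1 − 9.9 + 7.5 + 4.7 + 2.1 + 1.8 − 1.0 = 91.0%

91.0%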